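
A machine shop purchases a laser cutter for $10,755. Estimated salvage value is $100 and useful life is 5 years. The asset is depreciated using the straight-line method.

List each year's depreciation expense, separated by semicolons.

Depreciable base = $10,755 − $100 = $10,655.
Annual expense = $10,655 / 5 = $2,131.
End of year 1: book value $8,624.
End of year 2: book value $6,493.
End of year 3: book value $4,362.
End of year 4: book value $2,231.
End of year 5: book value $100.

$2,131; $2,131; $2,131; $2,131; $2,131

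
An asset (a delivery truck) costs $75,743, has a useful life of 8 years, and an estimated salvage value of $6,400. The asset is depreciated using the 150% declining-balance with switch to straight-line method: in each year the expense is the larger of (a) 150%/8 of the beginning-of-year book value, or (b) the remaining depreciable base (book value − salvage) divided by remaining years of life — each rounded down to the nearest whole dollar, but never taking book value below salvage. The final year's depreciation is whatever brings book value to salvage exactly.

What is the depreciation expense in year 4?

$7,617

Depreciable base = $75,743 − $6,400 = $69,343.
Year 1: DB = ⌊$75,743 × 150%/8⌋ = $14,201; SL = ⌊$69,343/8⌋ = $8,667 → take DB $14,201. Book value $61,542.
Year 2: DB = ⌊$61,542 × 150%/8⌋ = $11,539; SL = ⌊$55,142/7⌋ = $7,877 → take DB $11,539. Book value $50,003.
Year 3: DB = ⌊$50,003 × 150%/8⌋ = $9,375; SL = ⌊$43,603/6⌋ = $7,267 → take DB $9,375. Book value $40,628.
Year 4: DB = ⌊$40,628 × 150%/8⌋ = $7,617; SL = ⌊$34,228/5⌋ = $6,845 → take DB $7,617. Book value $33,011.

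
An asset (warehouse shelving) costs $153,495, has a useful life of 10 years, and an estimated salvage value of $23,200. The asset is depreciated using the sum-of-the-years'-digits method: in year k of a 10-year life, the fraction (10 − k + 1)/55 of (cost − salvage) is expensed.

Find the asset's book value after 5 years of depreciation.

Depreciable base = $153,495 − $23,200 = $130,295.
Sum of the years' digits = 10+9+8+7+6+5+4+3+2+1 = 55.
Year 1: $130,295 × 10/55 = $23,690. Book value $129,805.
Year 2: $130,295 × 9/55 = $21,321. Book value $108,484.
Year 3: $130,295 × 8/55 = $18,952. Book value $89,532.
Year 4: $130,295 × 7/55 = $16,583. Book value $72,949.
Year 5: $130,295 × 6/55 = $14,214. Book value $58,735.

$58,735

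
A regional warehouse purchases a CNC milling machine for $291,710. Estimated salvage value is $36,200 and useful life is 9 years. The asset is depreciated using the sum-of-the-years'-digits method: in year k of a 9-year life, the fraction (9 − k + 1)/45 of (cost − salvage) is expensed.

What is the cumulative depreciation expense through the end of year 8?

Depreciable base = $291,710 − $36,200 = $255,510.
Sum of the years' digits = 9+8+7+6+5+4+3+2+1 = 45.
Year 1: $255,510 × 9/45 = $51,102. Book value $240,608.
Year 2: $255,510 × 8/45 = $45,424. Book value $195,184.
Year 3: $255,510 × 7/45 = $39,746. Book value $155,438.
Year 4: $255,510 × 6/45 = $34,068. Book value $121,370.
Year 5: $255,510 × 5/45 = $28,390. Book value $92,980.
Year 6: $255,510 × 4/45 = $22,712. Book value $70,268.
Year 7: $255,510 × 3/45 = $17,034. Book value $53,234.
Year 8: $255,510 × 2/45 = $11,356. Book value $41,878.
Accumulated through year 8 = $291,710 − $41,878 = $249,832.

$249,832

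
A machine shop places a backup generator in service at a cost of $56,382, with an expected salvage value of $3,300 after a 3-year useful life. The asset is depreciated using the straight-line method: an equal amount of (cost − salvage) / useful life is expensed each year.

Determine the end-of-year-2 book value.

Depreciable base = $56,382 − $3,300 = $53,082.
Annual expense = $53,082 / 3 = $17,694.
End of year 1: book value $38,688.
End of year 2: book value $20,994.

$20,994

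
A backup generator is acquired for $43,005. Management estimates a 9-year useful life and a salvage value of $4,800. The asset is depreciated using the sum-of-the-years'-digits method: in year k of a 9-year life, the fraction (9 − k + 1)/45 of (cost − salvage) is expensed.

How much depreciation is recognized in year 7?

$2,547

Depreciable base = $43,005 − $4,800 = $38,205.
Sum of the years' digits = 9+8+7+6+5+4+3+2+1 = 45.
Year 1: $38,205 × 9/45 = $7,641. Book value $35,364.
Year 2: $38,205 × 8/45 = $6,792. Book value $28,572.
Year 3: $38,205 × 7/45 = $5,943. Book value $22,629.
Year 4: $38,205 × 6/45 = $5,094. Book value $17,535.
Year 5: $38,205 × 5/45 = $4,245. Book value $13,290.
Year 6: $38,205 × 4/45 = $3,396. Book value $9,894.
Year 7: $38,205 × 3/45 = $2,547. Book value $7,347.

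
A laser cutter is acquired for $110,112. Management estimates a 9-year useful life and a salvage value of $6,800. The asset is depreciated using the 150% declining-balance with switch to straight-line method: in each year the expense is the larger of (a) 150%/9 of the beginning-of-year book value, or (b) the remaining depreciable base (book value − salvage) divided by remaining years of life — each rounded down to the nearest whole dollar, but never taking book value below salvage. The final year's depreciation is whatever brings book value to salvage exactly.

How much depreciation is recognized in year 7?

$9,261

Depreciable base = $110,112 − $6,800 = $103,312.
Year 1: DB = ⌊$110,112 × 150%/9⌋ = $18,352; SL = ⌊$103,312/9⌋ = $11,479 → take DB $18,352. Book value $91,760.
Year 2: DB = ⌊$91,760 × 150%/9⌋ = $15,293; SL = ⌊$84,960/8⌋ = $10,620 → take DB $15,293. Book value $76,467.
Year 3: DB = ⌊$76,467 × 150%/9⌋ = $12,744; SL = ⌊$69,667/7⌋ = $9,952 → take DB $12,744. Book value $63,723.
Year 4: DB = ⌊$63,723 × 150%/9⌋ = $10,620; SL = ⌊$56,923/6⌋ = $9,487 → take DB $10,620. Book value $53,103.
Year 5: DB = ⌊$53,103 × 150%/9⌋ = $8,850; SL = ⌊$46,303/5⌋ = $9,260 → take SL $9,260. Book value $43,843.
Year 6: DB = ⌊$43,843 × 150%/9⌋ = $7,307; SL = ⌊$37,043/4⌋ = $9,260 → take SL $9,260. Book value $34,583.
Year 7: DB = ⌊$34,583 × 150%/9⌋ = $5,763; SL = ⌊$27,783/3⌋ = $9,261 → take SL $9,261. Book value $25,322.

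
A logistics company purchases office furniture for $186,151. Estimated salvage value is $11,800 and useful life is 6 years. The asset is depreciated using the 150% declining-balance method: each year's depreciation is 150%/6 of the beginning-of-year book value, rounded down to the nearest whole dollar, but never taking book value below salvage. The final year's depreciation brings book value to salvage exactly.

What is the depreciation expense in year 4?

$19,633

Depreciable base = $186,151 − $11,800 = $174,351.
Year 1: ⌊$186,151 × 150%/6⌋ = $46,537. Book value $139,614.
Year 2: ⌊$139,614 × 150%/6⌋ = $34,903. Book value $104,711.
Year 3: ⌊$104,711 × 150%/6⌋ = $26,177. Book value $78,534.
Year 4: ⌊$78,534 × 150%/6⌋ = $19,633. Book value $58,901.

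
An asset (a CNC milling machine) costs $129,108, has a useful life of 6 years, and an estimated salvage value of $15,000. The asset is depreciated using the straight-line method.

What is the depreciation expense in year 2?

Depreciable base = $129,108 − $15,000 = $114,108.
Annual expense = $114,108 / 6 = $19,018.

$19,018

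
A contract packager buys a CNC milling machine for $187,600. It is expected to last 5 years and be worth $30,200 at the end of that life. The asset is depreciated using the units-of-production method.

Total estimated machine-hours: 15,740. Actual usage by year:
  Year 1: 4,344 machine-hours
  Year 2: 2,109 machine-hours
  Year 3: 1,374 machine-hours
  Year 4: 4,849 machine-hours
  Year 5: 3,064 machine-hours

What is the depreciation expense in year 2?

$21,090

Depreciable base = $187,600 − $30,200 = $157,400.
Rate = $157,400 / 15,740 machine-hours = $10 per machine-hour.
Year 1: 4,344 × $10 = $43,440. Book value $144,160.
Year 2: 2,109 × $10 = $21,090. Book value $123,070.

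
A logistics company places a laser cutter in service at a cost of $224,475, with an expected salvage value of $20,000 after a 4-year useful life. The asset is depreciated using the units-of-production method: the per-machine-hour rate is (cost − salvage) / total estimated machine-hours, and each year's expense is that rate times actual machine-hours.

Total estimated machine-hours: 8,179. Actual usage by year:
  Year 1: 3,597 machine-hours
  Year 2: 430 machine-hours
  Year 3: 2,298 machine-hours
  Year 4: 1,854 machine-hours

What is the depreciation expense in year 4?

$46,350

Depreciable base = $224,475 − $20,000 = $204,475.
Rate = $204,475 / 8,179 machine-hours = $25 per machine-hour.
Year 1: 3,597 × $25 = $89,925. Book value $134,550.
Year 2: 430 × $25 = $10,750. Book value $123,800.
Year 3: 2,298 × $25 = $57,450. Book value $66,350.
Year 4: 1,854 × $25 = $46,350. Book value $20,000.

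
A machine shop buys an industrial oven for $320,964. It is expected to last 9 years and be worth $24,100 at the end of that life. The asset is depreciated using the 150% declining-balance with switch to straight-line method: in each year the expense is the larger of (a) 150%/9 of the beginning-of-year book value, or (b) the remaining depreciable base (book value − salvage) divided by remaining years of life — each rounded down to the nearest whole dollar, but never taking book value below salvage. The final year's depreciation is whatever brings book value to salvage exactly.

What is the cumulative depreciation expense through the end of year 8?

Depreciable base = $320,964 − $24,100 = $296,864.
Year 1: DB = ⌊$320,964 × 150%/9⌋ = $53,494; SL = ⌊$296,864/9⌋ = $32,984 → take DB $53,494. Book value $267,470.
Year 2: DB = ⌊$267,470 × 150%/9⌋ = $44,578; SL = ⌊$243,370/8⌋ = $30,421 → take DB $44,578. Book value $222,892.
Year 3: DB = ⌊$222,892 × 150%/9⌋ = $37,148; SL = ⌊$198,792/7⌋ = $28,398 → take DB $37,148. Book value $185,744.
Year 4: DB = ⌊$185,744 × 150%/9⌋ = $30,957; SL = ⌊$161,644/6⌋ = $26,940 → take DB $30,957. Book value $154,787.
Year 5: DB = ⌊$154,787 × 150%/9⌋ = $25,797; SL = ⌊$130,687/5⌋ = $26,137 → take SL $26,137. Book value $128,650.
Year 6: DB = ⌊$128,650 × 150%/9⌋ = $21,441; SL = ⌊$104,550/4⌋ = $26,137 → take SL $26,137. Book value $102,513.
Year 7: DB = ⌊$102,513 × 150%/9⌋ = $17,085; SL = ⌊$78,413/3⌋ = $26,137 → take SL $26,137. Book value $76,376.
Year 8: DB = ⌊$76,376 × 150%/9⌋ = $12,729; SL = ⌊$52,276/2⌋ = $26,138 → take SL $26,138. Book value $50,238.
Accumulated through year 8 = $320,964 − $50,238 = $270,726.

$270,726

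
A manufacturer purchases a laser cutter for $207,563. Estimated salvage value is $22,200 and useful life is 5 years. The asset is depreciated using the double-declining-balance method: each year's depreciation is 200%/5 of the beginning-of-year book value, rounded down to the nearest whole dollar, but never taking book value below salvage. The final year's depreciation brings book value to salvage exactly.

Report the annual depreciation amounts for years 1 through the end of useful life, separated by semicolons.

Depreciable base = $207,563 − $22,200 = $185,363.
Year 1: ⌊$207,563 × 200%/5⌋ = $83,025. Book value $124,538.
Year 2: ⌊$124,538 × 200%/5⌋ = $49,815. Book value $74,723.
Year 3: ⌊$74,723 × 200%/5⌋ = $29,889. Book value $44,834.
Year 4: ⌊$44,834 × 200%/5⌋ = $17,933. Book value $26,901.
Year 5 (final): $26,901 − $22,200 = $4,701. Book value $22,200.

$83,025; $49,815; $29,889; $17,933; $4,701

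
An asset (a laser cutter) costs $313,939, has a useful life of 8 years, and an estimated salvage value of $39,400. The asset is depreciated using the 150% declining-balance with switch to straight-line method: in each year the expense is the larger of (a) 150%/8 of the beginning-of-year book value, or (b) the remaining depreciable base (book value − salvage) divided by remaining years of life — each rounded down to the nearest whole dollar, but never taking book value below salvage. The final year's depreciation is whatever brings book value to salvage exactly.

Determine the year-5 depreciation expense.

Depreciable base = $313,939 − $39,400 = $274,539.
Year 1: DB = ⌊$313,939 × 150%/8⌋ = $58,863; SL = ⌊$274,539/8⌋ = $34,317 → take DB $58,863. Book value $255,076.
Year 2: DB = ⌊$255,076 × 150%/8⌋ = $47,826; SL = ⌊$215,676/7⌋ = $30,810 → take DB $47,826. Book value $207,250.
Year 3: DB = ⌊$207,250 × 150%/8⌋ = $38,859; SL = ⌊$167,850/6⌋ = $27,975 → take DB $38,859. Book value $168,391.
Year 4: DB = ⌊$168,391 × 150%/8⌋ = $31,573; SL = ⌊$128,991/5⌋ = $25,798 → take DB $31,573. Book value $136,818.
Year 5: DB = ⌊$136,818 × 150%/8⌋ = $25,653; SL = ⌊$97,418/4⌋ = $24,354 → take DB $25,653. Book value $111,165.

$25,653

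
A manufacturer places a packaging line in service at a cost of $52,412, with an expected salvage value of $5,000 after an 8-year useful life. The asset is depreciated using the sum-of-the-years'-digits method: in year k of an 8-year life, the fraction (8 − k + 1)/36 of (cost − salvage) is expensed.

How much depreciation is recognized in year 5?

Depreciable base = $52,412 − $5,000 = $47,412.
Sum of the years' digits = 8+7+6+5+4+3+2+1 = 36.
Year 1: $47,412 × 8/36 = $10,536. Book value $41,876.
Year 2: $47,412 × 7/36 = $9,219. Book value $32,657.
Year 3: $47,412 × 6/36 = $7,902. Book value $24,755.
Year 4: $47,412 × 5/36 = $6,585. Book value $18,170.
Year 5: $47,412 × 4/36 = $5,268. Book value $12,902.

$5,268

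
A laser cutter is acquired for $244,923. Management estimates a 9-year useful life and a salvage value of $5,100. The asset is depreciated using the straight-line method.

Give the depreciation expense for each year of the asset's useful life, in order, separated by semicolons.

Depreciable base = $244,923 − $5,100 = $239,823.
Annual expense = $239,823 / 9 = $26,647.
End of year 1: book value $218,276.
End of year 2: book value $191,629.
End of year 3: book value $164,982.
End of year 4: book value $138,335.
End of year 5: book value $111,688.
End of year 6: book value $85,041.
End of year 7: book value $58,394.
End of year 8: book value $31,747.
End of year 9: book value $5,100.

$26,647; $26,647; $26,647; $26,647; $26,647; $26,647; $26,647; $26,647; $26,647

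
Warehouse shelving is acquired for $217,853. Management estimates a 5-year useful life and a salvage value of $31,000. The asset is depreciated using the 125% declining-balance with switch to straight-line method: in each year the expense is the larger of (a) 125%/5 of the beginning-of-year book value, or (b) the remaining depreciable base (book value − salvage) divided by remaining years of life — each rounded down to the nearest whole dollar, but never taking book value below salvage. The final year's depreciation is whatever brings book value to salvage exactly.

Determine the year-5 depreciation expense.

$30,454

Depreciable base = $217,853 − $31,000 = $186,853.
Year 1: DB = ⌊$217,853 × 125%/5⌋ = $54,463; SL = ⌊$186,853/5⌋ = $37,370 → take DB $54,463. Book value $163,390.
Year 2: DB = ⌊$163,390 × 125%/5⌋ = $40,847; SL = ⌊$132,390/4⌋ = $33,097 → take DB $40,847. Book value $122,543.
Year 3: DB = ⌊$122,543 × 125%/5⌋ = $30,635; SL = ⌊$91,543/3⌋ = $30,514 → take DB $30,635. Book value $91,908.
Year 4: DB = ⌊$91,908 × 125%/5⌋ = $22,977; SL = ⌊$60,908/2⌋ = $30,454 → take SL $30,454. Book value $61,454.
Year 5 (final): $61,454 − $31,000 = $30,454. Book value $31,000.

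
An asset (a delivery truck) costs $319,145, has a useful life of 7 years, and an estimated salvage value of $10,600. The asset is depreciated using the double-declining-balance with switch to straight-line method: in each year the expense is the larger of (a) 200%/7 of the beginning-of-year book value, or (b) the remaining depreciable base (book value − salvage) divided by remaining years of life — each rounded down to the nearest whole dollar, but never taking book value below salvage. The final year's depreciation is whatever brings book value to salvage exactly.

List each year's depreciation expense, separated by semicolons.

$91,184; $65,131; $46,522; $33,230; $24,159; $24,159; $24,160

Depreciable base = $319,145 − $10,600 = $308,545.
Year 1: DB = ⌊$319,145 × 200%/7⌋ = $91,184; SL = ⌊$308,545/7⌋ = $44,077 → take DB $91,184. Book value $227,961.
Year 2: DB = ⌊$227,961 × 200%/7⌋ = $65,131; SL = ⌊$217,361/6⌋ = $36,226 → take DB $65,131. Book value $162,830.
Year 3: DB = ⌊$162,830 × 200%/7⌋ = $46,522; SL = ⌊$152,230/5⌋ = $30,446 → take DB $46,522. Book value $116,308.
Year 4: DB = ⌊$116,308 × 200%/7⌋ = $33,230; SL = ⌊$105,708/4⌋ = $26,427 → take DB $33,230. Book value $83,078.
Year 5: DB = ⌊$83,078 × 200%/7⌋ = $23,736; SL = ⌊$72,478/3⌋ = $24,159 → take SL $24,159. Book value $58,919.
Year 6: DB = ⌊$58,919 × 200%/7⌋ = $16,834; SL = ⌊$48,319/2⌋ = $24,159 → take SL $24,159. Book value $34,760.
Year 7 (final): $34,760 − $10,600 = $24,160. Book value $10,600.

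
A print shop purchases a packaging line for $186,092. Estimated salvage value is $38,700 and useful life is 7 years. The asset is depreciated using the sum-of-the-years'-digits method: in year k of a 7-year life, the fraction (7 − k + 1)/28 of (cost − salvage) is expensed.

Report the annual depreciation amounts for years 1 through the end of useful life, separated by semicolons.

$36,848; $31,584; $26,320; $21,056; $15,792; $10,528; $5,264

Depreciable base = $186,092 − $38,700 = $147,392.
Sum of the years' digits = 7+6+5+4+3+2+1 = 28.
Year 1: $147,392 × 7/28 = $36,848. Book value $149,244.
Year 2: $147,392 × 6/28 = $31,584. Book value $117,660.
Year 3: $147,392 × 5/28 = $26,320. Book value $91,340.
Year 4: $147,392 × 4/28 = $21,056. Book value $70,284.
Year 5: $147,392 × 3/28 = $15,792. Book value $54,492.
Year 6: $147,392 × 2/28 = $10,528. Book value $43,964.
Year 7: $147,392 × 1/28 = $5,264. Book value $38,700.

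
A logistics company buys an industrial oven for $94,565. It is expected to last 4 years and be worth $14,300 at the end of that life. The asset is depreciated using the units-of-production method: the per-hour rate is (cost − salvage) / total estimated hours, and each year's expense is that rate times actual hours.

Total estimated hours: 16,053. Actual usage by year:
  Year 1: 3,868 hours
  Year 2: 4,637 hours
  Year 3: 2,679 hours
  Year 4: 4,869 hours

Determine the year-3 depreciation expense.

Depreciable base = $94,565 − $14,300 = $80,265.
Rate = $80,265 / 16,053 hours = $5 per hour.
Year 1: 3,868 × $5 = $19,340. Book value $75,225.
Year 2: 4,637 × $5 = $23,185. Book value $52,040.
Year 3: 2,679 × $5 = $13,395. Book value $38,645.

$13,395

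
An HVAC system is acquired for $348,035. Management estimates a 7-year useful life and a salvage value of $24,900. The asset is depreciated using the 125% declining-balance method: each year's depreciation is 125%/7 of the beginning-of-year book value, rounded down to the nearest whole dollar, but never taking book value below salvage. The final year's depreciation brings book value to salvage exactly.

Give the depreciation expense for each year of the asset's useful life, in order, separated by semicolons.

$62,149; $51,051; $41,934; $34,446; $28,295; $23,242; $82,018

Depreciable base = $348,035 − $24,900 = $323,135.
Year 1: ⌊$348,035 × 125%/7⌋ = $62,149. Book value $285,886.
Year 2: ⌊$285,886 × 125%/7⌋ = $51,051. Book value $234,835.
Year 3: ⌊$234,835 × 125%/7⌋ = $41,934. Book value $192,901.
Year 4: ⌊$192,901 × 125%/7⌋ = $34,446. Book value $158,455.
Year 5: ⌊$158,455 × 125%/7⌋ = $28,295. Book value $130,160.
Year 6: ⌊$130,160 × 125%/7⌋ = $23,242. Book value $106,918.
Year 7 (final): $106,918 − $24,900 = $82,018. Book value $24,900.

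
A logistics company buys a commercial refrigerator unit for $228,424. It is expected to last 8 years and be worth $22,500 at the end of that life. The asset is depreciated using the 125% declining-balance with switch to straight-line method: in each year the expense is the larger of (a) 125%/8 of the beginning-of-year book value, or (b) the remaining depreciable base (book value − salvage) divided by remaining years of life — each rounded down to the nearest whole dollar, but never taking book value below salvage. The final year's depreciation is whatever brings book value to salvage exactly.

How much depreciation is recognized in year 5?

$22,942

Depreciable base = $228,424 − $22,500 = $205,924.
Year 1: DB = ⌊$228,424 × 125%/8⌋ = $35,691; SL = ⌊$205,924/8⌋ = $25,740 → take DB $35,691. Book value $192,733.
Year 2: DB = ⌊$192,733 × 125%/8⌋ = $30,114; SL = ⌊$170,233/7⌋ = $24,319 → take DB $30,114. Book value $162,619.
Year 3: DB = ⌊$162,619 × 125%/8⌋ = $25,409; SL = ⌊$140,119/6⌋ = $23,353 → take DB $25,409. Book value $137,210.
Year 4: DB = ⌊$137,210 × 125%/8⌋ = $21,439; SL = ⌊$114,710/5⌋ = $22,942 → take SL $22,942. Book value $114,268.
Year 5: DB = ⌊$114,268 × 125%/8⌋ = $17,854; SL = ⌊$91,768/4⌋ = $22,942 → take SL $22,942. Book value $91,326.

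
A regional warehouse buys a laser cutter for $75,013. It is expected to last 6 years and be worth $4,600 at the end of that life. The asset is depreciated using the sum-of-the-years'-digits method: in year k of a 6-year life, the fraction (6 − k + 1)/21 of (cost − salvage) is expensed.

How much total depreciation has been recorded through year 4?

$60,354

Depreciable base = $75,013 − $4,600 = $70,413.
Sum of the years' digits = 6+5+4+3+2+1 = 21.
Year 1: $70,413 × 6/21 = $20,118. Book value $54,895.
Year 2: $70,413 × 5/21 = $16,765. Book value $38,130.
Year 3: $70,413 × 4/21 = $13,412. Book value $24,718.
Year 4: $70,413 × 3/21 = $10,059. Book value $14,659.
Accumulated through year 4 = $75,013 − $14,659 = $60,354.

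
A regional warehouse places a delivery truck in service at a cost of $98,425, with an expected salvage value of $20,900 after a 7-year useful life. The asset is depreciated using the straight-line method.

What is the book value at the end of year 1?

Depreciable base = $98,425 − $20,900 = $77,525.
Annual expense = $77,525 / 7 = $11,075.
End of year 1: book value $87,350.

$87,350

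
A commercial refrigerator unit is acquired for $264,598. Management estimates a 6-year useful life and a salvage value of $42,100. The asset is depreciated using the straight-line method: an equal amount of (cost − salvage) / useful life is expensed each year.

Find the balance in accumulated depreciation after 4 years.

Depreciable base = $264,598 − $42,100 = $222,498.
Annual expense = $222,498 / 6 = $37,083.
End of year 1: book value $227,515.
End of year 2: book value $190,432.
End of year 3: book value $153,349.
End of year 4: book value $116,266.
Accumulated through year 4 = $264,598 − $116,266 = $148,332.

$148,332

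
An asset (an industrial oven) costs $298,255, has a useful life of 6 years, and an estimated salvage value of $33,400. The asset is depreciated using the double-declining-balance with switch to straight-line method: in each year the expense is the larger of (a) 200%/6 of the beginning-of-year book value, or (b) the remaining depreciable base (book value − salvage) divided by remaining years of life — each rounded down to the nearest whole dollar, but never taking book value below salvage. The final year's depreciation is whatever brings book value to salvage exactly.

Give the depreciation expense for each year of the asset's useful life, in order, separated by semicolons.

Depreciable base = $298,255 − $33,400 = $264,855.
Year 1: DB = ⌊$298,255 × 200%/6⌋ = $99,418; SL = ⌊$264,855/6⌋ = $44,142 → take DB $99,418. Book value $198,837.
Year 2: DB = ⌊$198,837 × 200%/6⌋ = $66,279; SL = ⌊$165,437/5⌋ = $33,087 → take DB $66,279. Book value $132,558.
Year 3: DB = ⌊$132,558 × 200%/6⌋ = $44,186; SL = ⌊$99,158/4⌋ = $24,789 → take DB $44,186. Book value $88,372.
Year 4: DB = ⌊$88,372 × 200%/6⌋ = $29,457; SL = ⌊$54,972/3⌋ = $18,324 → take DB $29,457. Book value $58,915.
Year 5: DB = ⌊$58,915 × 200%/6⌋ = $19,638; SL = ⌊$25,515/2⌋ = $12,757 → take DB $19,638. Book value $39,277.
Year 6 (final): $39,277 − $33,400 = $5,877. Book value $33,400.

$99,418; $66,279; $44,186; $29,457; $19,638; $5,877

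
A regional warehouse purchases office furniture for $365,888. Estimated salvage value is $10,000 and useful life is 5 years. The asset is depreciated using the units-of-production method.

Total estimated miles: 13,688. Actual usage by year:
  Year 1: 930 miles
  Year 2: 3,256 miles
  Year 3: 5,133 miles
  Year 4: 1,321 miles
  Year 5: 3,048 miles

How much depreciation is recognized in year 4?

Depreciable base = $365,888 − $10,000 = $355,888.
Rate = $355,888 / 13,688 miles = $26 per mile.
Year 1: 930 × $26 = $24,180. Book value $341,708.
Year 2: 3,256 × $26 = $84,656. Book value $257,052.
Year 3: 5,133 × $26 = $133,458. Book value $123,594.
Year 4: 1,321 × $26 = $34,346. Book value $89,248.

$34,346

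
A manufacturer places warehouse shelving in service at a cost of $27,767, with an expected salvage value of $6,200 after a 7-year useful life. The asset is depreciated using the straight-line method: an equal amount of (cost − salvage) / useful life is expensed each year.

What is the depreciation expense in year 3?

$3,081

Depreciable base = $27,767 − $6,200 = $21,567.
Annual expense = $21,567 / 7 = $3,081.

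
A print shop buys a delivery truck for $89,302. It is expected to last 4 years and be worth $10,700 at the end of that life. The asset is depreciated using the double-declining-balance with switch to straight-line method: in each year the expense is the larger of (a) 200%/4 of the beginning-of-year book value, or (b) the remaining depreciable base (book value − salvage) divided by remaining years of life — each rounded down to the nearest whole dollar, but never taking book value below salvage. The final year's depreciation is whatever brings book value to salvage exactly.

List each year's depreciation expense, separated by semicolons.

$44,651; $22,325; $11,163; $463

Depreciable base = $89,302 − $10,700 = $78,602.
Year 1: DB = ⌊$89,302 × 200%/4⌋ = $44,651; SL = ⌊$78,602/4⌋ = $19,650 → take DB $44,651. Book value $44,651.
Year 2: DB = ⌊$44,651 × 200%/4⌋ = $22,325; SL = ⌊$33,951/3⌋ = $11,317 → take DB $22,325. Book value $22,326.
Year 3: DB = ⌊$22,326 × 200%/4⌋ = $11,163; SL = ⌊$11,626/2⌋ = $5,813 → take DB $11,163. Book value $11,163.
Year 4 (final): $11,163 − $10,700 = $463. Book value $10,700.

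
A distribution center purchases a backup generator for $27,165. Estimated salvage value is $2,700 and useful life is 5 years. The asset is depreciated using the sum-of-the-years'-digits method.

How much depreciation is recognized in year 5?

Depreciable base = $27,165 − $2,700 = $24,465.
Sum of the years' digits = 5+4+3+2+1 = 15.
Year 1: $24,465 × 5/15 = $8,155. Book value $19,010.
Year 2: $24,465 × 4/15 = $6,524. Book value $12,486.
Year 3: $24,465 × 3/15 = $4,893. Book value $7,593.
Year 4: $24,465 × 2/15 = $3,262. Book value $4,331.
Year 5: $24,465 × 1/15 = $1,631. Book value $2,700.

$1,631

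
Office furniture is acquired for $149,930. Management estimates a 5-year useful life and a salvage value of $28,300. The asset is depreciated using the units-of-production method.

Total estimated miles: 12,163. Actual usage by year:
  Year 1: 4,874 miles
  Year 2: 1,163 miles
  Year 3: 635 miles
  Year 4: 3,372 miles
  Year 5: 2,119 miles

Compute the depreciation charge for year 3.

Depreciable base = $149,930 − $28,300 = $121,630.
Rate = $121,630 / 12,163 miles = $10 per mile.
Year 1: 4,874 × $10 = $48,740. Book value $101,190.
Year 2: 1,163 × $10 = $11,630. Book value $89,560.
Year 3: 635 × $10 = $6,350. Book value $83,210.

$6,350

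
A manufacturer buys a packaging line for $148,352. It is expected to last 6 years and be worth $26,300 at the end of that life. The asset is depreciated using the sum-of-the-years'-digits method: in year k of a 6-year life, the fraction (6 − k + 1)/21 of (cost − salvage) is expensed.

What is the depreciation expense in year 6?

Depreciable base = $148,352 − $26,300 = $122,052.
Sum of the years' digits = 6+5+4+3+2+1 = 21.
Year 1: $122,052 × 6/21 = $34,872. Book value $113,480.
Year 2: $122,052 × 5/21 = $29,060. Book value $84,420.
Year 3: $122,052 × 4/21 = $23,248. Book value $61,172.
Year 4: $122,052 × 3/21 = $17,436. Book value $43,736.
Year 5: $122,052 × 2/21 = $11,624. Book value $32,112.
Year 6: $122,052 × 1/21 = $5,812. Book value $26,300.

$5,812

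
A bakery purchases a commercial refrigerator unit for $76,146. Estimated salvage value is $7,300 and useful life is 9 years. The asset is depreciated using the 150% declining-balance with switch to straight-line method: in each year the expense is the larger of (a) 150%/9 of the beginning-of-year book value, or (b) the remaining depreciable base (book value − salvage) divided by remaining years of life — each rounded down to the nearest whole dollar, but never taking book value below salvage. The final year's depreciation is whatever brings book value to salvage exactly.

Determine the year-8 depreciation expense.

Depreciable base = $76,146 − $7,300 = $68,846.
Year 1: DB = ⌊$76,146 × 150%/9⌋ = $12,691; SL = ⌊$68,846/9⌋ = $7,649 → take DB $12,691. Book value $63,455.
Year 2: DB = ⌊$63,455 × 150%/9⌋ = $10,575; SL = ⌊$56,155/8⌋ = $7,019 → take DB $10,575. Book value $52,880.
Year 3: DB = ⌊$52,880 × 150%/9⌋ = $8,813; SL = ⌊$45,580/7⌋ = $6,511 → take DB $8,813. Book value $44,067.
Year 4: DB = ⌊$44,067 × 150%/9⌋ = $7,344; SL = ⌊$36,767/6⌋ = $6,127 → take DB $7,344. Book value $36,723.
Year 5: DB = ⌊$36,723 × 150%/9⌋ = $6,120; SL = ⌊$29,423/5⌋ = $5,884 → take DB $6,120. Book value $30,603.
Year 6: DB = ⌊$30,603 × 150%/9⌋ = $5,100; SL = ⌊$23,303/4⌋ = $5,825 → take SL $5,825. Book value $24,778.
Year 7: DB = ⌊$24,778 × 150%/9⌋ = $4,129; SL = ⌊$17,478/3⌋ = $5,826 → take SL $5,826. Book value $18,952.
Year 8: DB = ⌊$18,952 × 150%/9⌋ = $3,158; SL = ⌊$11,652/2⌋ = $5,826 → take SL $5,826. Book value $13,126.

$5,826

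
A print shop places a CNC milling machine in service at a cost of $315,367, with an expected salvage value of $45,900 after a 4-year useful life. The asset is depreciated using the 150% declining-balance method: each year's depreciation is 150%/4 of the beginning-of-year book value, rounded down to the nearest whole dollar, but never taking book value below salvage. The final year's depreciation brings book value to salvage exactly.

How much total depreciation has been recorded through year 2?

$192,176

Depreciable base = $315,367 − $45,900 = $269,467.
Year 1: ⌊$315,367 × 150%/4⌋ = $118,262. Book value $197,105.
Year 2: ⌊$197,105 × 150%/4⌋ = $73,914. Book value $123,191.
Accumulated through year 2 = $315,367 − $123,191 = $192,176.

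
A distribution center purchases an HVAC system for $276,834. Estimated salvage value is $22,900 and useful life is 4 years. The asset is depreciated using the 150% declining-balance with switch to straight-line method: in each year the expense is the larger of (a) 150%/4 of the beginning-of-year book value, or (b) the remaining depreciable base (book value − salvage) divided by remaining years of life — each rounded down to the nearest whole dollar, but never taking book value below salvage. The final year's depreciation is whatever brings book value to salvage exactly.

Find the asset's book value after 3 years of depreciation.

Depreciable base = $276,834 − $22,900 = $253,934.
Year 1: DB = ⌊$276,834 × 150%/4⌋ = $103,812; SL = ⌊$253,934/4⌋ = $63,483 → take DB $103,812. Book value $173,022.
Year 2: DB = ⌊$173,022 × 150%/4⌋ = $64,883; SL = ⌊$150,122/3⌋ = $50,040 → take DB $64,883. Book value $108,139.
Year 3: DB = ⌊$108,139 × 150%/4⌋ = $40,552; SL = ⌊$85,239/2⌋ = $42,619 → take SL $42,619. Book value $65,520.

$65,520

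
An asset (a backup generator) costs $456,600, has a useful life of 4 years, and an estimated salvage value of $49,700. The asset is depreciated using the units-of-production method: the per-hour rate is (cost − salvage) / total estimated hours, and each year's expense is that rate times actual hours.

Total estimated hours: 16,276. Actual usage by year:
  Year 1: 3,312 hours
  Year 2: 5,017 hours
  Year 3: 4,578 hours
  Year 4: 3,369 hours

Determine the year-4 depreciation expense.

Depreciable base = $456,600 − $49,700 = $406,900.
Rate = $406,900 / 16,276 hours = $25 per hour.
Year 1: 3,312 × $25 = $82,800. Book value $373,800.
Year 2: 5,017 × $25 = $125,425. Book value $248,375.
Year 3: 4,578 × $25 = $114,450. Book value $133,925.
Year 4: 3,369 × $25 = $84,225. Book value $49,700.

$84,225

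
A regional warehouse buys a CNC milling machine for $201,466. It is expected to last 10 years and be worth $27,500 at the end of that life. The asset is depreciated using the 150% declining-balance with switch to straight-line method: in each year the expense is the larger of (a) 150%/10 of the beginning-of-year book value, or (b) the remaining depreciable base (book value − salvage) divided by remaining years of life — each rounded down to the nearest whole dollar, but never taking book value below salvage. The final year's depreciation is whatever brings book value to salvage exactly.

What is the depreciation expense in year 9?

Depreciable base = $201,466 − $27,500 = $173,966.
Year 1: DB = ⌊$201,466 × 150%/10⌋ = $30,219; SL = ⌊$173,966/10⌋ = $17,396 → take DB $30,219. Book value $171,247.
Year 2: DB = ⌊$171,247 × 150%/10⌋ = $25,687; SL = ⌊$143,747/9⌋ = $15,971 → take DB $25,687. Book value $145,560.
Year 3: DB = ⌊$145,560 × 150%/10⌋ = $21,834; SL = ⌊$118,060/8⌋ = $14,757 → take DB $21,834. Book value $123,726.
Year 4: DB = ⌊$123,726 × 150%/10⌋ = $18,558; SL = ⌊$96,226/7⌋ = $13,746 → take DB $18,558. Book value $105,168.
Year 5: DB = ⌊$105,168 × 150%/10⌋ = $15,775; SL = ⌊$77,668/6⌋ = $12,944 → take DB $15,775. Book value $89,393.
Year 6: DB = ⌊$89,393 × 150%/10⌋ = $13,408; SL = ⌊$61,893/5⌋ = $12,378 → take DB $13,408. Book value $75,985.
Year 7: DB = ⌊$75,985 × 150%/10⌋ = $11,397; SL = ⌊$48,485/4⌋ = $12,121 → take SL $12,121. Book value $63,864.
Year 8: DB = ⌊$63,864 × 150%/10⌋ = $9,579; SL = ⌊$36,364/3⌋ = $12,121 → take SL $12,121. Book value $51,743.
Year 9: DB = ⌊$51,743 × 150%/10⌋ = $7,761; SL = ⌊$24,243/2⌋ = $12,121 → take SL $12,121. Book value $39,622.

$12,121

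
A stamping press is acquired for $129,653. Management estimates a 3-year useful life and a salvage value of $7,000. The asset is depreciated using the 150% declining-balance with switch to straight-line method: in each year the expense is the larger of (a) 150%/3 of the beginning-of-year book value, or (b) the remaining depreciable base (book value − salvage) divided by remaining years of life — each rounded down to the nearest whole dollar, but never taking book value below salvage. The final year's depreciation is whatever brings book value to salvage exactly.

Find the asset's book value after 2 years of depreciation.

Depreciable base = $129,653 − $7,000 = $122,653.
Year 1: DB = ⌊$129,653 × 150%/3⌋ = $64,826; SL = ⌊$122,653/3⌋ = $40,884 → take DB $64,826. Book value $64,827.
Year 2: DB = ⌊$64,827 × 150%/3⌋ = $32,413; SL = ⌊$57,827/2⌋ = $28,913 → take DB $32,413. Book value $32,414.

$32,414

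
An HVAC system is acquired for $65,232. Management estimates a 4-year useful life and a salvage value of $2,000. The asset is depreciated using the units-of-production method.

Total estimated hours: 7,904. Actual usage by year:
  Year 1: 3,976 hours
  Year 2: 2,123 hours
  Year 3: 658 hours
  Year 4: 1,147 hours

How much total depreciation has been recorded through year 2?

$48,792

Depreciable base = $65,232 − $2,000 = $63,232.
Rate = $63,232 / 7,904 hours = $8 per hour.
Year 1: 3,976 × $8 = $31,808. Book value $33,424.
Year 2: 2,123 × $8 = $16,984. Book value $16,440.
Accumulated through year 2 = $65,232 − $16,440 = $48,792.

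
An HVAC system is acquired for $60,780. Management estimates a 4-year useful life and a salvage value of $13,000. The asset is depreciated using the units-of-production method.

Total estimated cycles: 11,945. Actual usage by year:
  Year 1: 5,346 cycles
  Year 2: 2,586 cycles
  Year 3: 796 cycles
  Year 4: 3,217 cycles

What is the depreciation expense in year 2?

$10,344

Depreciable base = $60,780 − $13,000 = $47,780.
Rate = $47,780 / 11,945 cycles = $4 per cycle.
Year 1: 5,346 × $4 = $21,384. Book value $39,396.
Year 2: 2,586 × $4 = $10,344. Book value $29,052.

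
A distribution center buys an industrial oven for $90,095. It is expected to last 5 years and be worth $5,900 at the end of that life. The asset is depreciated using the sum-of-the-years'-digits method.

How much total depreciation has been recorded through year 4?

Depreciable base = $90,095 − $5,900 = $84,195.
Sum of the years' digits = 5+4+3+2+1 = 15.
Year 1: $84,195 × 5/15 = $28,065. Book value $62,030.
Year 2: $84,195 × 4/15 = $22,452. Book value $39,578.
Year 3: $84,195 × 3/15 = $16,839. Book value $22,739.
Year 4: $84,195 × 2/15 = $11,226. Book value $11,513.
Accumulated through year 4 = $90,095 − $11,513 = $78,582.

$78,582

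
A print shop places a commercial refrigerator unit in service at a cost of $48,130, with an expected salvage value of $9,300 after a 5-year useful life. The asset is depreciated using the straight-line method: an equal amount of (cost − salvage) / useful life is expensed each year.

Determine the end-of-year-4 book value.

$17,066

Depreciable base = $48,130 − $9,300 = $38,830.
Annual expense = $38,830 / 5 = $7,766.
End of year 1: book value $40,364.
End of year 2: book value $32,598.
End of year 3: book value $24,832.
End of year 4: book value $17,066.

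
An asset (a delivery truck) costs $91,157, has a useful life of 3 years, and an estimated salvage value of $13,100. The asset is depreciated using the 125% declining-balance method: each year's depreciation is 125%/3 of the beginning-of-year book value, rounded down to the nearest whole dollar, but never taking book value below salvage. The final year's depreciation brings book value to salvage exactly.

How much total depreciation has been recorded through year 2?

Depreciable base = $91,157 − $13,100 = $78,057.
Year 1: ⌊$91,157 × 125%/3⌋ = $37,982. Book value $53,175.
Year 2: ⌊$53,175 × 125%/3⌋ = $22,156. Book value $31,019.
Accumulated through year 2 = $91,157 − $31,019 = $60,138.

$60,138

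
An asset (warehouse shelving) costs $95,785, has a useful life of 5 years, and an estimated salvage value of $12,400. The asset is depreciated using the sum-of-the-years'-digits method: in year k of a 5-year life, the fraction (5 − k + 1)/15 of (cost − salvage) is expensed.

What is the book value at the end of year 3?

$29,077

Depreciable base = $95,785 − $12,400 = $83,385.
Sum of the years' digits = 5+4+3+2+1 = 15.
Year 1: $83,385 × 5/15 = $27,795. Book value $67,990.
Year 2: $83,385 × 4/15 = $22,236. Book value $45,754.
Year 3: $83,385 × 3/15 = $16,677. Book value $29,077.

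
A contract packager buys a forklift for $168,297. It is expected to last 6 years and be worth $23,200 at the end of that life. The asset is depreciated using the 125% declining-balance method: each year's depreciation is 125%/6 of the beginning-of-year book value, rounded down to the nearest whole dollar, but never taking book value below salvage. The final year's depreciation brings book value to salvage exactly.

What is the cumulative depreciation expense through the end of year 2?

$62,818

Depreciable base = $168,297 − $23,200 = $145,097.
Year 1: ⌊$168,297 × 125%/6⌋ = $35,061. Book value $133,236.
Year 2: ⌊$133,236 × 125%/6⌋ = $27,757. Book value $105,479.
Accumulated through year 2 = $168,297 − $105,479 = $62,818.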